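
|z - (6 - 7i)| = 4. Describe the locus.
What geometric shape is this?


|z - z0| = r is a circle with center z0 and radius r.
Center = (6, -7), radius = 4

Circle with center (6, -7) and radius 4


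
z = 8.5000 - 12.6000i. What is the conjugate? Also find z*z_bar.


z_bar = 8.5000 + 12.6000i
z*z_bar = 8.5^2 + (-12.6)^2 = 72.25 + 158.76 = 231.01

z_bar = 8.5000 + 12.6000i, z*z_bar = 231.01


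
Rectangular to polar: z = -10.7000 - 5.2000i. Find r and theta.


r = sqrt(114.49+27.04) = sqrt(141.53) = 11.8966
theta = atan2(-5.2, -10.7) = -154.0811 degrees

r = 11.8966, theta = -154.0811 degrees


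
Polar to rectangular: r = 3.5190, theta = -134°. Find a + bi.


a = 3.5190*cos(-134°) = 3.5190*(-0.69466) = -2.4445
b = 3.5190*sin(-134°) = 3.5190*(-0.71934) = -2.5314

-2.4445 - 2.5314i


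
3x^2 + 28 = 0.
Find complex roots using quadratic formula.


disc = 0^2 - 4*3*28 = 0 - 336 = -336
sqrt(|disc|) = sqrt(336) = 18.3303
Real part = 0/(2*3) = 0
Imag part = 18.3303/(2*3) = 3.0551

0 ± 3.0551i


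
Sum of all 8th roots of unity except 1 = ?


With w = e^(2*pi*i/8), all 8 of the 8th roots of unity w^0 = 1, w, ..., w^(7) sum to 0: 1 + w + ... + w^(7) = (1 - w^8)/(1 - w) = 0 since w^8 = 1, w ≠ 1.
Removing the root 1: w + w^2 + ... + w^(7) = 0 - 1 = -1

Sum = -1


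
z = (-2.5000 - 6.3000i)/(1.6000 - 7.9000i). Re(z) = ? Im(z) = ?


Multiply by conjugate: (-2.5000 - 6.3000i)(1.6000 + 7.9000i) / (1.6^2 + (-7.9)^2)
Numerator real = -2.5*1.6 - (6.3)*(-7.9) = 45.77
Numerator imag = -6.3*1.6 - (-2.5)*(-7.9) = -29.83
Denominator = 64.97
Re(z) = 45.77/64.97 = 0.7045
Im(z) = -29.83/64.97 = -0.4591

Re(z) = 0.7045, Im(z) = -0.4591


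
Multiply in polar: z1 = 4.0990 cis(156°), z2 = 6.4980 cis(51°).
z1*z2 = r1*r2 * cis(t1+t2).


r = 4.0990 * 6.4980 = 26.6353
theta = 156° + 51° = 207° = 207° (mod 360)

26.6353 cis(207°)


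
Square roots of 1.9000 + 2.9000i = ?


|z| = sqrt(3.61+8.41) = 3.4670
sqrt((|z|+a)/2) = sqrt((3.4670+1.9)/2) = sqrt(2.6835) = 1.6381
sqrt((|z|-a)/2) = sqrt((3.4670-1.9)/2) = sqrt(0.7835) = 0.8852

±(1.6381 + 0.8852i) i.e. 1.6381 + 0.8852i and -1.6381 - 0.8852i


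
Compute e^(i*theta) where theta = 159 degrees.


cos(159°) = -0.9336
sin(159°) = 0.3584

e^(i*159°) = -0.9336 + 0.3584i


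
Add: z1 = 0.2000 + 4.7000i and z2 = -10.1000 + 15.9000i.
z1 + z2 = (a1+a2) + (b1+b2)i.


Real: 0.2 - 10.1 = -9.9
Imag: 4.7 + 15.9 = 20.6

-9.9000 + 20.6000i


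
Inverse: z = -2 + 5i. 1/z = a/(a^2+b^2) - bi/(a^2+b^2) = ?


|z|^2 = 4+25 = 29
1/z = (-2 - 5i)/29

1/z = -0.0690 - 0.1724i


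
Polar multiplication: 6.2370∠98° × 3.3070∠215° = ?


r = 6.2370 * 3.3070 = 20.6258
theta = 98° + 215° = 313° = 313° (mod 360)

20.6258 cis(313°)


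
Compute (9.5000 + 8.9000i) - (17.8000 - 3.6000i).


Real: 9.5 - 17.8 = -8.3
Imag: 8.9 + 3.6 = 12.5

-8.3000 + 12.5000i


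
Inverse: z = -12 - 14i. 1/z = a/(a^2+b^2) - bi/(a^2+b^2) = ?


|z|^2 = 144+196 = 340
1/z = (-12 + 14i)/340

1/z = -0.0353 + 0.0412i


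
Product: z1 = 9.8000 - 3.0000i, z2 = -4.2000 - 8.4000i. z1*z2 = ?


Real = 9.8*(-4.2) - (-3)*(-8.4) = -41.16 - 25.2 = -66.36
Imag = 9.8*(-8.4) - (4.2)*(-3) = -82.32 + 12.6 = -69.72

-66.3600 - 69.7200i


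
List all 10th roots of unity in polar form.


The 10th roots of unity are cis(360k/10°) for k=0..9
Angle step = 360/10 = 36°
Primitive root: cis(36°)
Primitive root = 0.8090 + 0.5878i

10 roots at angles: 0°, 36°, 72°, 108°, 144°, 180°, 216°, 252°, 288°, 324°


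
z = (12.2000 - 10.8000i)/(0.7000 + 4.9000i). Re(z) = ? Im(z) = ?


Multiply by conjugate: (12.2000 - 10.8000i)(0.7000 - 4.9000i) / (0.7^2 + 4.9^2)
Numerator real = 12.2*0.7 - (10.8)*4.9 = -44.38
Numerator imag = -10.8*0.7 - 12.2*4.9 = -67.34
Denominator = 24.5
Re(z) = -44.38/24.5 = -1.8114
Im(z) = -67.34/24.5 = -2.7486

Re(z) = -1.8114, Im(z) = -2.7486


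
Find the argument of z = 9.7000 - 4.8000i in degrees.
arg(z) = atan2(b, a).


Re = 9.7, Im = -4.8
arg = atan2(-4.8, 9.7) = -26.3283 degrees

arg(z) = -26.3283 degrees


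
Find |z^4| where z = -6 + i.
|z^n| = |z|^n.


|z| = sqrt(36+1) = sqrt(37) = 6.0828
|z^4| = |z|^4 = (sqrt(37))^4 = 37^2 = 1369

|z^4| = 1369


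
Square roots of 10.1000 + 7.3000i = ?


|z| = sqrt(102.01+53.29) = 12.4619
sqrt((|z|+a)/2) = sqrt((12.4619+10.1)/2) = sqrt(11.2810) = 3.3587
sqrt((|z|-a)/2) = sqrt((12.4619-10.1)/2) = sqrt(1.1810) = 1.0867

±(3.3587 + 1.0867i) i.e. 3.3587 + 1.0867i and -3.3587 - 1.0867i


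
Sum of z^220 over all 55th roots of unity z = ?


The roots are w_k = w^k with w = e^(2*pi*i/55), and (w^k)^220 = (w^220)^k.
So S = 1 + u + u^2 + ... + u^(54) with u = w^220.
220 = 4*55 + 0, so 220 is a multiple of 55 and u = (w^55)^4 = 1.
Every one of the 55 terms equals 1: S = 55

S = 55


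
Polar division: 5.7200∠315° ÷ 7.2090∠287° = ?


r = 5.7200 / 7.2090 = 0.7935
theta = 315° - 287° = 28° = 28° (mod 360)

0.7935 cis(28°)


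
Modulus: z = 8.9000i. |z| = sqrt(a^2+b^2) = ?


|z| = sqrt(0^2 + 8.9^2) = sqrt(0 + 79.21) = sqrt(79.21) = 8.9000

|z| = 8.9000


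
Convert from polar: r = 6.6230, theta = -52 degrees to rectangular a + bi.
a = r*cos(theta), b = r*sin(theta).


a = 6.6230*cos(-52°) = 6.6230*0.61566 = 4.0775
b = 6.6230*sin(-52°) = 6.6230*(-0.78801) = -5.2190

4.0775 - 5.2190i


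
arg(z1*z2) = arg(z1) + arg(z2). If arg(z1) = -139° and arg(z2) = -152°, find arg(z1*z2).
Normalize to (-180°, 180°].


arg(z1*z2) = -139° - 152° = -291°
Normalized to (-180°, 180°]: 69°

69°


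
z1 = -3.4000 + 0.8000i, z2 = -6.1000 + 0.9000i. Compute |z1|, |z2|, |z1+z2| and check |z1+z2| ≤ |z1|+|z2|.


|z1| = sqrt((-3.4)^2 + 0.8^2) = sqrt(12.2) = 3.4928
|z2| = sqrt((-6.1)^2 + 0.9^2) = sqrt(38.02) = 6.1660
z1+z2 = -9.5000 + 1.7000i
|z1+z2| = sqrt(93.14) = 9.6509
|z1|+|z2| = 3.4928 + 6.1660 = 9.6588

|z1+z2| = 9.6509 ≤ |z1|+|z2| = 9.6588 (verified)


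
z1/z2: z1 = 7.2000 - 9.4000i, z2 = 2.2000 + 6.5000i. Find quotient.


Conjugate of z2 = 2.2000 - 6.5000i
Numerator: (7.2000 - 9.4000i)(2.2000 - 6.5000i) = -45.2600 - 67.4800i
Denominator: 2.2^2 + 6.5^2 = 47.09
Result = (-45.2600 - 67.4800i)/47.09

-0.9611 - 1.4330i


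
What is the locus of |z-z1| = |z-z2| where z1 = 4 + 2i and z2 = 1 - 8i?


Equal distances means the locus is the perpendicular bisector of z1 and z2.
Midpoint = ((4+1)/2, (2+(-8))/2) = (2.5000, -3.0000)

Perpendicular bisector through (2.5000, -3.0000)


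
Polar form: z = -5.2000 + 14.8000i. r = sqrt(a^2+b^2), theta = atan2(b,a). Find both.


r = sqrt(27.04+219.04) = sqrt(246.08) = 15.6869
theta = atan2(14.8, -5.2) = 109.3590 degrees

r = 15.6869, theta = 109.3590 degrees


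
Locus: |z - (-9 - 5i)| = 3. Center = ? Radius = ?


|z - z0| = r is a circle with center z0 and radius r.
Center = (-9, -5), radius = 3

Circle with center (-9, -5) and radius 3


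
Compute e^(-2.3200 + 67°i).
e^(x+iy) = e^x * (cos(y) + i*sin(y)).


e^-2.3200 = 0.0983
cos(67°) = 0.3907
sin(67°) = 0.9205
Real = 0.0983*0.3907 = 0.0384
Imag = 0.0983*0.9205 = 0.0905

0.0384 + 0.0905i


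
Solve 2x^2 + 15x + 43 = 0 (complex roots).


disc = 15^2 - 4*2*43 = 225 - 344 = -119
sqrt(|disc|) = sqrt(119) = 10.9087
Real part = -15/(2*2) = -3.7500
Imag part = 10.9087/(2*2) = 2.7272

-3.7500 ± 2.7272i


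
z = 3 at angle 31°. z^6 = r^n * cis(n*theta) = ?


r^6 = 3^6 = 729
n*theta = 6*31° = 186° = 186° (mod 360)
a = 729*cos(186°) = -725.0065
b = 729*sin(186°) = -76.2012

729 cis(186°) = -725.0065 - 76.2012i


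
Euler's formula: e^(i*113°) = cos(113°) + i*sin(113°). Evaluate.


cos(113°) = -0.3907
sin(113°) = 0.9205

e^(i*113°) = -0.3907 + 0.9205i


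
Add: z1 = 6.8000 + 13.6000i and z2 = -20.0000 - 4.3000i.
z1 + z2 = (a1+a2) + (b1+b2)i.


Real: 6.8 - 20 = -13.2
Imag: 13.6 - 4.3 = 9.3

-13.2000 + 9.3000i


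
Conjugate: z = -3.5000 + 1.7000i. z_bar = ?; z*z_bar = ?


z_bar = -3.5000 - 1.7000i
z*z_bar = (-3.5)^2 + 1.7^2 = 12.25 + 2.89 = 15.14

z_bar = -3.5000 - 1.7000i, z*z_bar = 15.14


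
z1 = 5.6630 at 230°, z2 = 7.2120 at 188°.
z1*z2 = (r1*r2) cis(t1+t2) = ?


r = 5.6630 * 7.2120 = 40.8416
theta = 230° + 188° = 418° = 58° (mod 360)

40.8416 cis(58°)


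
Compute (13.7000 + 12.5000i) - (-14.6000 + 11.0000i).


Real: 13.7 + 14.6 = 28.3
Imag: 12.5 - 11 = 1.5

28.3000 + 1.5000i


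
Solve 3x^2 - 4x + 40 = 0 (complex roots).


disc = (-4)^2 - 4*3*40 = 16 - 480 = -464
sqrt(|disc|) = sqrt(464) = 21.5407
Real part = 4/(2*3) = 0.6667
Imag part = 21.5407/(2*3) = 3.5901

0.6667 ± 3.5901i


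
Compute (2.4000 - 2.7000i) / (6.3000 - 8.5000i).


Conjugate of z2 = 6.3000 + 8.5000i
Numerator: (2.4000 - 2.7000i)(6.3000 + 8.5000i) = 38.0700 + 3.3900i
Denominator: 6.3^2 + (-8.5)^2 = 111.94
Result = (38.0700 + 3.3900i)/111.94

0.3401 + 0.0303i


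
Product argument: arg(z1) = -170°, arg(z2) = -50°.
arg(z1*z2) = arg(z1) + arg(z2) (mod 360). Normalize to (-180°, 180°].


arg(z1*z2) = -170° - 50° = -220°
Normalized to (-180°, 180°]: 140°

140°


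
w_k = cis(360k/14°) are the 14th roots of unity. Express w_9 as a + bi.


Angle = 360*9/14 = 231.4286°
a = cos(231.4286°) = -0.6235
b = sin(231.4286°) = -0.7818

-0.6235 - 0.7818i


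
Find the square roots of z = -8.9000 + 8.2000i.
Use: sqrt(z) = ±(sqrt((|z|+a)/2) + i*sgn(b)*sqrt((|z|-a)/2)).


|z| = sqrt(79.21+67.24) = 12.1017
sqrt((|z|+a)/2) = sqrt((12.1017+(-8.9))/2) = sqrt(1.6008) = 1.2652
sqrt((|z|-a)/2) = sqrt((12.1017-(-8.9))/2) = sqrt(10.5008) = 3.2405

±(1.2652 + 3.2405i) i.e. 1.2652 + 3.2405i and -1.2652 - 3.2405i


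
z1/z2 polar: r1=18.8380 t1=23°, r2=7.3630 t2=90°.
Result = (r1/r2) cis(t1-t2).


r = 18.8380 / 7.3630 = 2.5585
theta = 23° - 90° = -67° = 293° (mod 360)

2.5585 cis(293°)


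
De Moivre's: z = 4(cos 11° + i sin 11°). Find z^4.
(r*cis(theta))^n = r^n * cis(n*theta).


r^4 = 4^4 = 256
n*theta = 4*11° = 44° = 44° (mod 360)
a = 256*cos(44°) = 184.1510
b = 256*sin(44°) = 177.8325

256 cis(44°) = 184.1510 + 177.8325i


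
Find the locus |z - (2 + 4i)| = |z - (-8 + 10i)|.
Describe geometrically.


Equal distances means the locus is the perpendicular bisector of z1 and z2.
Midpoint = ((2+(-8))/2, (4+10)/2) = (-3.0000, 7.0000)

Perpendicular bisector through (-3.0000, 7.0000)


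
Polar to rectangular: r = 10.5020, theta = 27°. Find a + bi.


a = 10.5020*cos(27°) = 10.5020*0.89101 = 9.3574
b = 10.5020*sin(27°) = 10.5020*0.45399 = 4.7678

9.3574 + 4.7678i


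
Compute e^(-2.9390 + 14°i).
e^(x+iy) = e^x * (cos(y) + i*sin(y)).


e^-2.9390 = 0.0529
cos(14°) = 0.9703
sin(14°) = 0.2419
Real = 0.0529*0.9703 = 0.0513
Imag = 0.0529*0.2419 = 0.0128

0.0513 + 0.0128i


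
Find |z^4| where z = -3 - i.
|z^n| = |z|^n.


|z| = sqrt(9+1) = sqrt(10) = 3.1623
|z^4| = |z|^4 = (sqrt(10))^4 = 10^2 = 100

|z^4| = 100


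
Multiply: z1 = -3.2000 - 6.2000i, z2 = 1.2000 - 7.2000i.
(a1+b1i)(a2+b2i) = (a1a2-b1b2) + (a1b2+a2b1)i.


Real = -3.2*1.2 - (-6.2)*(-7.2) = -3.84 - 44.64 = -48.48
Imag = -3.2*(-7.2) + 1.2*(-6.2) = 23.04 - (7.44) = 15.6

-48.4800 + 15.6000i


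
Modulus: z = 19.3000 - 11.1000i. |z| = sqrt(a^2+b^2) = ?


|z| = sqrt(19.3^2 + (-11.1)^2) = sqrt(372.49 + 123.21) = sqrt(495.7) = 22.2643

|z| = 22.2643


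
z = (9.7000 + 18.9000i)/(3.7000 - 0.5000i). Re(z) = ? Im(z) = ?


Multiply by conjugate: (9.7000 + 18.9000i)(3.7000 + 0.5000i) / (3.7^2 + (-0.5)^2)
Numerator real = 9.7*3.7 + 18.9*(-0.5) = 26.44
Numerator imag = 18.9*3.7 - 9.7*(-0.5) = 74.78
Denominator = 13.94
Re(z) = 26.44/13.94 = 1.8967
Im(z) = 74.78/13.94 = 5.3644

Re(z) = 1.8967, Im(z) = 5.3644


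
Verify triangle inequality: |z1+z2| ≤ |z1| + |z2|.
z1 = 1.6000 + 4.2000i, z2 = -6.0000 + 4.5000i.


|z1| = sqrt(1.6^2 + 4.2^2) = sqrt(20.2) = 4.4944
|z2| = sqrt((-6)^2 + 4.5^2) = sqrt(56.25) = 7.5000
z1+z2 = -4.4000 + 8.7000i
|z1+z2| = sqrt(95.05) = 9.7494
|z1|+|z2| = 4.4944 + 7.5000 = 11.9944

|z1+z2| = 9.7494 ≤ |z1|+|z2| = 11.9944 (verified)


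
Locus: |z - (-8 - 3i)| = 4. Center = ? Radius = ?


|z - z0| = r is a circle with center z0 and radius r.
Center = (-8, -3), radius = 4

Circle with center (-8, -3) and radius 4


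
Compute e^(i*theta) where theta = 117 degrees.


cos(117°) = -0.4540
sin(117°) = 0.8910

e^(i*117°) = -0.4540 + 0.8910i


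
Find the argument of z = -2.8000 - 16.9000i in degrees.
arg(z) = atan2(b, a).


Re = -2.8, Im = -16.9
arg = atan2(-16.9, -2.8) = -99.4073 degrees

arg(z) = -99.4073 degrees


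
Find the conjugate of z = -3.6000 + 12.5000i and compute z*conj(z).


z_bar = -3.6000 - 12.5000i
z*z_bar = (-3.6)^2 + 12.5^2 = 12.96 + 156.25 = 169.21

z_bar = -3.6000 - 12.5000i, z*z_bar = 169.21


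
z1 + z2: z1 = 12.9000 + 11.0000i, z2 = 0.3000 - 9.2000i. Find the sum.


Real: 12.9 + 0.3 = 13.2
Imag: 11 - 9.2 = 1.8

13.2000 + 1.8000i


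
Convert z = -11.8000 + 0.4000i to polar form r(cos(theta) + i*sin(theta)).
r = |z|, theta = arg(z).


r = sqrt(139.24+0.16) = sqrt(139.4) = 11.8068
theta = atan2(0.4, -11.8) = 178.0585 degrees

r = 11.8068, theta = 178.0585 degrees


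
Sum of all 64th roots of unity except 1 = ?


With w = e^(2*pi*i/64), all 64 of the 64th roots of unity w^0 = 1, w, ..., w^(63) sum to 0: 1 + w + ... + w^(63) = (1 - w^64)/(1 - w) = 0 since w^64 = 1, w ≠ 1.
Removing the root 1: w + w^2 + ... + w^(63) = 0 - 1 = -1

Sum = -1


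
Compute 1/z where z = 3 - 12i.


|z|^2 = 9+144 = 153
1/z = (3 + 12i)/153

1/z = 0.0196 + 0.0784i


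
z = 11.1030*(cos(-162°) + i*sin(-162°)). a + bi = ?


a = 11.1030*cos(-162°) = 11.1030*(-0.95106) = -10.5596
b = 11.1030*sin(-162°) = 11.1030*(-0.30902) = -3.4310

-10.5596 - 3.4310i


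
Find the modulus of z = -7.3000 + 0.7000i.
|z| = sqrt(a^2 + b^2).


|z| = sqrt((-7.3)^2 + 0.7^2) = sqrt(53.29 + 0.49) = sqrt(53.78) = 7.3335

|z| = 7.3335


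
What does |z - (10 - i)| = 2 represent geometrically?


|z - z0| = r is a circle with center z0 and radius r.
Center = (10, -1), radius = 2

Circle with center (10, -1) and radius 2


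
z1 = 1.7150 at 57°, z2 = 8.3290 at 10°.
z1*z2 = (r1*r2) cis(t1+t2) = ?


r = 1.7150 * 8.3290 = 14.2842
theta = 57° + 10° = 67° = 67° (mod 360)

14.2842 cis(67°)


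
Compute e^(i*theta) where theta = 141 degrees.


cos(141°) = -0.7771
sin(141°) = 0.6293

e^(i*141°) = -0.7771 + 0.6293i


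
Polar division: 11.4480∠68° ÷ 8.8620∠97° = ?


r = 11.4480 / 8.8620 = 1.2918
theta = 68° - 97° = -29° = 331° (mod 360)

1.2918 cis(331°)


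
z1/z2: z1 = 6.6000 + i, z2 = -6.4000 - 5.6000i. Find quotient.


Conjugate of z2 = -6.4000 + 5.6000i
Numerator: (6.6000 + i)(-6.4000 + 5.6000i) = -47.8400 + 30.5600i
Denominator: (-6.4)^2 + (-5.6)^2 = 72.32
Result = (-47.8400 + 30.5600i)/72.32

-0.6615 + 0.4226i


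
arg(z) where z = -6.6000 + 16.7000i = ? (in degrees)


Re = -6.6, Im = 16.7
arg = atan2(16.7, -6.6) = 111.5644 degrees

arg(z) = 111.5644 degrees


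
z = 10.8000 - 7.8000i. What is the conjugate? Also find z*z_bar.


z_bar = 10.8000 + 7.8000i
z*z_bar = 10.8^2 + (-7.8)^2 = 116.64 + 60.84 = 177.48

z_bar = 10.8000 + 7.8000i, z*z_bar = 177.48


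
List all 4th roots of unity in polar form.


The 4th roots of unity are cis(360k/4°) for k=0..3
Angle step = 360/4 = 90°
Primitive root: cis(90°)
Primitive root = 0 + 1.0000i

4 roots at angles: 0°, 90°, 180°, 270°


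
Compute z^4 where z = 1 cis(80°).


r^4 = 1^4 = 1
n*theta = 4*80° = 320° = 320° (mod 360)
a = 1*cos(320°) = 0.7660
b = 1*sin(320°) = -0.6428

1 cis(320°) = 0.7660 - 0.6428i


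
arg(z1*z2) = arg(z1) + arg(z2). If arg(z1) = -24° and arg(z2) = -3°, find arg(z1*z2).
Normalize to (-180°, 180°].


arg(z1*z2) = -24° - 3° = -27°
Normalized to (-180°, 180°]: -27°

-27°


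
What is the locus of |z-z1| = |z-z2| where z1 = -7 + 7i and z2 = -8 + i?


Equal distances means the locus is the perpendicular bisector of z1 and z2.
Midpoint = ((-7+(-8))/2, (7+1)/2) = (-7.5000, 4.0000)

Perpendicular bisector through (-7.5000, 4.0000)


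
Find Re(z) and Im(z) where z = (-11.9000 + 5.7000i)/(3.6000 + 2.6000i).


Multiply by conjugate: (-11.9000 + 5.7000i)(3.6000 - 2.6000i) / (3.6^2 + 2.6^2)
Numerator real = -11.9*3.6 + 5.7*2.6 = -28.02
Numerator imag = 5.7*3.6 - (-11.9)*2.6 = 51.46
Denominator = 19.72
Re(z) = -28.02/19.72 = -1.4209
Im(z) = 51.46/19.72 = 2.6095

Re(z) = -1.4209, Im(z) = 2.6095


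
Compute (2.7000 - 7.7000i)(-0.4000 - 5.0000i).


Real = 2.7*(-0.4) - (-7.7)*(-5) = -1.08 - 38.5 = -39.58
Imag = 2.7*(-5) - (0.4)*(-7.7) = -13.5 + 3.08 = -10.42

-39.5800 - 10.4200i


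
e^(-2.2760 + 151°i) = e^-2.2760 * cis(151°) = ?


e^-2.2760 = 0.1027
cos(151°) = -0.8746
sin(151°) = 0.4848
Real = 0.1027*(-0.8746) = -0.0898
Imag = 0.1027*0.4848 = 0.0498

-0.0898 + 0.0498i


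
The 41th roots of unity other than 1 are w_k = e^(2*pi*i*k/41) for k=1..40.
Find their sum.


With w = e^(2*pi*i/41), all 41 of the 41th roots of unity w^0 = 1, w, ..., w^(40) sum to 0: 1 + w + ... + w^(40) = (1 - w^41)/(1 - w) = 0 since w^41 = 1, w ≠ 1.
Removing the root 1: w + w^2 + ... + w^(40) = 0 - 1 = -1

Sum = -1


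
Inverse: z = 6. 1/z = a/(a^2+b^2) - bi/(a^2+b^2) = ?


|z|^2 = 36+0 = 36
1/z = (6 - 0i)/36

1/z = 0.1667 + 0i


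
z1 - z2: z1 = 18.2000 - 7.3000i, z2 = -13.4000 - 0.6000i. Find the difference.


Real: 18.2 + 13.4 = 31.6
Imag: -7.3 + 0.6 = -6.7

31.6000 - 6.7000i


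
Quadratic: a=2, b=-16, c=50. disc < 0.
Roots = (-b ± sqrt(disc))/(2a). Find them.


disc = (-16)^2 - 4*2*50 = 256 - 400 = -144
sqrt(|disc|) = sqrt(144) = 12.0000
Real part = 16/(2*2) = 4.0000
Imag part = 12.0000/(2*2) = 3.0000

4.0000 ± 3.0000i


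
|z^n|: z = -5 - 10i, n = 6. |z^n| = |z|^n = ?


|z| = sqrt(25+100) = sqrt(125) = 11.1803
|z^6| = |z|^6 = (sqrt(125))^6 = 125^3 = 1953125

|z^6| = 1953125


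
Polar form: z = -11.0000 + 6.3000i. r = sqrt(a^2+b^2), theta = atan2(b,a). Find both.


r = sqrt(121+39.69) = sqrt(160.69) = 12.6764
theta = atan2(6.3, -11) = 150.1991 degrees

r = 12.6764, theta = 150.1991 degrees


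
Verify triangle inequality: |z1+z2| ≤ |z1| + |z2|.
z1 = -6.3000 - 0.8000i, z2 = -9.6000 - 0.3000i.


|z1| = sqrt((-6.3)^2 + (-0.8)^2) = sqrt(40.33) = 6.3506
|z2| = sqrt((-9.6)^2 + (-0.3)^2) = sqrt(92.25) = 9.6047
z1+z2 = -15.9000 - 1.1000i
|z1+z2| = sqrt(254.02) = 15.9380
|z1|+|z2| = 6.3506 + 9.6047 = 15.9553

|z1+z2| = 15.9380 ≤ |z1|+|z2| = 15.9553 (verified)


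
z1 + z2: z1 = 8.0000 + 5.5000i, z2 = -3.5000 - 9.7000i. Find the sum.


Real: 8 - 3.5 = 4.5
Imag: 5.5 - 9.7 = -4.2

4.5000 - 4.2000i


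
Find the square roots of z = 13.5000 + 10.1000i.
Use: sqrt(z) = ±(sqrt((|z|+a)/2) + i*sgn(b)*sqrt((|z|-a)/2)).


|z| = sqrt(182.25+102.01) = 16.8600
sqrt((|z|+a)/2) = sqrt((16.8600+13.5)/2) = sqrt(15.1800) = 3.8962
sqrt((|z|-a)/2) = sqrt((16.8600-13.5)/2) = sqrt(1.6800) = 1.2962

±(3.8962 + 1.2962i) i.e. 3.8962 + 1.2962i and -3.8962 - 1.2962i


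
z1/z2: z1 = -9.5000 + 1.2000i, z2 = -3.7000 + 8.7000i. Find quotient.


Conjugate of z2 = -3.7000 - 8.7000i
Numerator: (-9.5000 + 1.2000i)(-3.7000 - 8.7000i) = 45.5900 + 78.2100i
Denominator: (-3.7)^2 + 8.7^2 = 89.38
Result = (45.5900 + 78.2100i)/89.38

0.5101 + 0.8750i


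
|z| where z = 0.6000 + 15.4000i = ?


|z| = sqrt(0.6^2 + 15.4^2) = sqrt(0.36 + 237.16) = sqrt(237.52) = 15.4117

|z| = 15.4117


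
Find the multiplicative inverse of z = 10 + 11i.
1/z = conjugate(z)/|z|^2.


|z|^2 = 100+121 = 221
1/z = (10 - 11i)/221

1/z = 0.0452 - 0.0498i


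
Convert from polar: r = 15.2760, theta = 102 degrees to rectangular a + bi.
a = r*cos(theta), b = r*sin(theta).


a = 15.2760*cos(102°) = 15.2760*(-0.207912) = -3.1761
b = 15.2760*sin(102°) = 15.2760*0.97815 = 14.9422

-3.1761 + 14.9422i


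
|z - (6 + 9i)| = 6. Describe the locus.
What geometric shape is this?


|z - z0| = r is a circle with center z0 and radius r.
Center = (6, 9), radius = 6

Circle with center (6, 9) and radius 6


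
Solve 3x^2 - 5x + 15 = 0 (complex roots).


disc = (-5)^2 - 4*3*15 = 25 - 180 = -155
sqrt(|disc|) = sqrt(155) = 12.4499
Real part = 5/(2*3) = 0.8333
Imag part = 12.4499/(2*3) = 2.0750

0.8333 ± 2.0750i


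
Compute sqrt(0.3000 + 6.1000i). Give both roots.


|z| = sqrt(0.09+37.21) = 6.1074
sqrt((|z|+a)/2) = sqrt((6.1074+0.3)/2) = sqrt(3.2037) = 1.7899
sqrt((|z|-a)/2) = sqrt((6.1074-0.3)/2) = sqrt(2.9037) = 1.7040

±(1.7899 + 1.7040i) i.e. 1.7899 + 1.7040i and -1.7899 - 1.7040i


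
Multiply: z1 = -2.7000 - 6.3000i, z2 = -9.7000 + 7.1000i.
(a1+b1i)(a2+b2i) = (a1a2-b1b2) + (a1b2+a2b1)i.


Real = -2.7*(-9.7) - (-6.3)*7.1 = 26.19 - (-44.73) = 70.92
Imag = -2.7*7.1 - (9.7)*(-6.3) = -19.17 + 61.11 = 41.94

70.9200 + 41.9400i


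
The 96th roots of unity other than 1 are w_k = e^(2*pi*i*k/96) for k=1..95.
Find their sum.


With w = e^(2*pi*i/96), all 96 of the 96th roots of unity w^0 = 1, w, ..., w^(95) sum to 0: 1 + w + ... + w^(95) = (1 - w^96)/(1 - w) = 0 since w^96 = 1, w ≠ 1.
Removing the root 1: w + w^2 + ... + w^(95) = 0 - 1 = -1

Sum = -1


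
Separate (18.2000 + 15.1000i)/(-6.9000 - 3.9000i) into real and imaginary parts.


Multiply by conjugate: (18.2000 + 15.1000i)(-6.9000 + 3.9000i) / ((-6.9)^2 + (-3.9)^2)
Numerator real = 18.2*(-6.9) + 15.1*(-3.9) = -184.47
Numerator imag = 15.1*(-6.9) - 18.2*(-3.9) = -33.21
Denominator = 62.82
Re(z) = -184.47/62.82 = -2.9365
Im(z) = -33.21/62.82 = -0.5287

Re(z) = -2.9365, Im(z) = -0.5287


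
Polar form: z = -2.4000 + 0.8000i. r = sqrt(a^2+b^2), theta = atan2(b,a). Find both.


r = sqrt(5.76+0.64) = sqrt(6.4) = 2.5298
theta = atan2(0.8, -2.4) = 161.5651 degrees

r = 2.5298, theta = 161.5651 degrees


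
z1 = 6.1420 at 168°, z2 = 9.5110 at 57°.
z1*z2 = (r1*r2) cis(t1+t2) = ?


r = 6.1420 * 9.5110 = 58.4166
theta = 168° + 57° = 225° = 225° (mod 360)

58.4166 cis(225°)


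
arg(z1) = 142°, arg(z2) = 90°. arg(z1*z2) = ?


arg(z1*z2) = 142° + 90° = 232°
Normalized to (-180°, 180°]: -128°

-128°


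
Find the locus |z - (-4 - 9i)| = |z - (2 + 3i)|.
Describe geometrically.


Equal distances means the locus is the perpendicular bisector of z1 and z2.
Midpoint = ((-4+2)/2, (-9+3)/2) = (-1.0000, -3.0000)

Perpendicular bisector through (-1.0000, -3.0000)


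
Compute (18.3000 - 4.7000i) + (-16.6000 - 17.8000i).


Real: 18.3 - 16.6 = 1.7
Imag: -4.7 - 17.8 = -22.5

1.7000 - 22.5000i


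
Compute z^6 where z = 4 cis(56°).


r^6 = 4^6 = 4096
n*theta = 6*56° = 336° = 336° (mod 360)
a = 4096*cos(336°) = 3741.8822
b = 4096*sin(336°) = -1665.9933

4096 cis(336°) = 3741.8822 - 1665.9933i


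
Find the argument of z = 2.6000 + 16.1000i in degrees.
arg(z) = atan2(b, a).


Re = 2.6, Im = 16.1
arg = atan2(16.1, 2.6) = 80.8265 degrees

arg(z) = 80.8265 degrees


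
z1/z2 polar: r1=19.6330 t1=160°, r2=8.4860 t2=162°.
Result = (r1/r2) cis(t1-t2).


r = 19.6330 / 8.4860 = 2.3136
theta = 160° - 162° = -2° = 358° (mod 360)

2.3136 cis(358°)


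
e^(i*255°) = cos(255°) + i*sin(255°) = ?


cos(255°) = -0.2588
sin(255°) = -0.9659

e^(i*255°) = -0.2588 - 0.9659i


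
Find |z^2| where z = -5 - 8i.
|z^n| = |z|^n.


|z| = sqrt(25+64) = sqrt(89) = 9.4340
|z^2| = |z|^2 = (sqrt(89))^2 = 89

|z^2| = 89


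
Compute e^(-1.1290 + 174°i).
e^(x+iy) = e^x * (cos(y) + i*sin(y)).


e^-1.1290 = 0.3234
cos(174°) = -0.9945
sin(174°) = 0.1045
Real = 0.3234*(-0.9945) = -0.3216
Imag = 0.3234*0.1045 = 0.0338

-0.3216 + 0.0338i


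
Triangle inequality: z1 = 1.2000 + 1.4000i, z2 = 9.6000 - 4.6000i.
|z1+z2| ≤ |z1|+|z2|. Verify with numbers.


|z1| = sqrt(1.2^2 + 1.4^2) = sqrt(3.4) = 1.8439
|z2| = sqrt(9.6^2 + (-4.6)^2) = sqrt(113.32) = 10.6452
z1+z2 = 10.8000 - 3.2000i
|z1+z2| = sqrt(126.88) = 11.2641
|z1|+|z2| = 1.8439 + 10.6452 = 12.4891

|z1+z2| = 11.2641 ≤ |z1|+|z2| = 12.4891 (verified)


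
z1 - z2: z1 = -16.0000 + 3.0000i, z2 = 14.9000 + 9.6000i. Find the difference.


Real: -16 - 14.9 = -30.9
Imag: 3 - 9.6 = -6.6

-30.9000 - 6.6000i


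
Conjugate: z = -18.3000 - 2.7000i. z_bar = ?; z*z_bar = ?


z_bar = -18.3000 + 2.7000i
z*z_bar = (-18.3)^2 + (-2.7)^2 = 334.89 + 7.29 = 342.18

z_bar = -18.3000 + 2.7000i, z*z_bar = 342.18


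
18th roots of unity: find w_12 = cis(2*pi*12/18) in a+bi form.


Angle = 360*12/18 = 240°
a = cos(240°) = -0.5000
b = sin(240°) = -0.8660

-0.5000 - 0.8660i


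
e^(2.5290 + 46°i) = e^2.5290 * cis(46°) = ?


e^2.5290 = 12.5410
cos(46°) = 0.69466
sin(46°) = 0.71934
Real = 12.5410*0.69466 = 8.7117
Imag = 12.5410*0.71934 = 9.0212

8.7117 + 9.0212i


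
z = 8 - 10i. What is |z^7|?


|z| = sqrt(64+100) = sqrt(164) = 12.8062
|z^7| = |z|^7 = (sqrt(164))^7 = 164^3 * sqrt(164) = 4410944*sqrt(164)

|z^7| = 4410944*sqrt(164) ≈ 56487644.8727


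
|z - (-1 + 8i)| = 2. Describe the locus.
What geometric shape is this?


|z - z0| = r is a circle with center z0 and radius r.
Center = (-1, 8), radius = 2

Circle with center (-1, 8) and radius 2


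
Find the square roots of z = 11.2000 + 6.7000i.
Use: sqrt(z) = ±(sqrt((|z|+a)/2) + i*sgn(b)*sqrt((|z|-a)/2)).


|z| = sqrt(125.44+44.89) = 13.0511
sqrt((|z|+a)/2) = sqrt((13.0511+11.2)/2) = sqrt(12.1255) = 3.4822
sqrt((|z|-a)/2) = sqrt((13.0511-11.2)/2) = sqrt(0.9255) = 0.9620

±(3.4822 + 0.9620i) i.e. 3.4822 + 0.9620i and -3.4822 - 0.9620i


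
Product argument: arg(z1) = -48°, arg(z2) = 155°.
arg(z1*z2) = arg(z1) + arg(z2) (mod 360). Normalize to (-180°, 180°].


arg(z1*z2) = -48° + 155° = 107°
Normalized to (-180°, 180°]: 107°

107°


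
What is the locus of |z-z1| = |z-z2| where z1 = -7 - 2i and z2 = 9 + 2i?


Equal distances means the locus is the perpendicular bisector of z1 and z2.
Midpoint = ((-7+9)/2, (-2+2)/2) = (1.0000, 0)

Perpendicular bisector through (1.0000, 0)


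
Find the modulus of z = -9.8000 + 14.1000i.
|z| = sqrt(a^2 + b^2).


|z| = sqrt((-9.8)^2 + 14.1^2) = sqrt(96.04 + 198.81) = sqrt(294.85) = 17.1712

|z| = 17.1712


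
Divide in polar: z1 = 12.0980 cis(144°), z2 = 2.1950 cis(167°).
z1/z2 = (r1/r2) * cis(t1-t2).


r = 12.0980 / 2.1950 = 5.5116
theta = 144° - 167° = -23° = 337° (mod 360)

5.5116 cis(337°)


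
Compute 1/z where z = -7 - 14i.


|z|^2 = 49+196 = 245
1/z = (-7 + 14i)/245

1/z = -0.0286 + 0.0571i


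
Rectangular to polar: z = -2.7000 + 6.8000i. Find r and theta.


r = sqrt(7.29+46.24) = sqrt(53.53) = 7.3164
theta = atan2(6.8, -2.7) = 111.6560 degrees

r = 7.3164, theta = 111.6560 degrees


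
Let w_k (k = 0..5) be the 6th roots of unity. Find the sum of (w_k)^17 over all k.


The roots are w_k = w^k with w = e^(2*pi*i/6), and (w^k)^17 = (w^17)^k.
So S = 1 + u + u^2 + ... + u^(5) with u = w^17.
17 = 2*6 + 5, so 17 is not a multiple of 6: u = (w^6)^2 * w^5 = w^5 ≠ 1 (w is a primitive 6th root), while u^6 = (w^6)^17 = 1.
Geometric series: S = (1 - u^6)/(1 - u) = (1 - 1)/(1 - u) = 0

S = 0


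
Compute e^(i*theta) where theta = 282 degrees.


cos(282°) = 0.2079
sin(282°) = -0.9781

e^(i*282°) = 0.2079 - 0.9781i


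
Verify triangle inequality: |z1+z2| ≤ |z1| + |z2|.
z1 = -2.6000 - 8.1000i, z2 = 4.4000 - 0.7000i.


|z1| = sqrt((-2.6)^2 + (-8.1)^2) = sqrt(72.37) = 8.5071
|z2| = sqrt(4.4^2 + (-0.7)^2) = sqrt(19.85) = 4.4553
z1+z2 = 1.8000 - 8.8000i
|z1+z2| = sqrt(80.68) = 8.9822
|z1|+|z2| = 8.5071 + 4.4553 = 12.9624

|z1+z2| = 8.9822 ≤ |z1|+|z2| = 12.9624 (verified)


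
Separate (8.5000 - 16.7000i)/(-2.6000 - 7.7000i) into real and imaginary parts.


Multiply by conjugate: (8.5000 - 16.7000i)(-2.6000 + 7.7000i) / ((-2.6)^2 + (-7.7)^2)
Numerator real = 8.5*(-2.6) - (16.7)*(-7.7) = 106.49
Numerator imag = -16.7*(-2.6) - 8.5*(-7.7) = 108.87
Denominator = 66.05
Re(z) = 106.49/66.05 = 1.6123
Im(z) = 108.87/66.05 = 1.6483

Re(z) = 1.6123, Im(z) = 1.6483


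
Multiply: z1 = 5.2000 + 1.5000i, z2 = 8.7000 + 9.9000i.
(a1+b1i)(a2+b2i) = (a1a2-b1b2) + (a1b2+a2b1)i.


Real = 5.2*8.7 - 1.5*9.9 = 45.24 - 14.85 = 30.39
Imag = 5.2*9.9 + 8.7*1.5 = 51.48 + 13.05 = 64.53

30.3900 + 64.5300i


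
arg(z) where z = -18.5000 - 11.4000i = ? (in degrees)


Re = -18.5, Im = -11.4
arg = atan2(-11.4, -18.5) = -148.3580 degrees

arg(z) = -148.3580 degrees


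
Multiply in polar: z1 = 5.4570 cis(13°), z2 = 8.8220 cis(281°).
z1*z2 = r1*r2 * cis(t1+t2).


r = 5.4570 * 8.8220 = 48.1417
theta = 13° + 281° = 294° = 294° (mod 360)

48.1417 cis(294°)


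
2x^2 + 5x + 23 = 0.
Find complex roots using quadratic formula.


disc = 5^2 - 4*2*23 = 25 - 184 = -159
sqrt(|disc|) = sqrt(159) = 12.6095
Real part = -5/(2*2) = -1.2500
Imag part = 12.6095/(2*2) = 3.1524

-1.2500 ± 3.1524i


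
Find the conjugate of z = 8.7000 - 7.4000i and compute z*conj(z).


z_bar = 8.7000 + 7.4000i
z*z_bar = 8.7^2 + (-7.4)^2 = 75.69 + 54.76 = 130.45

z_bar = 8.7000 + 7.4000i, z*z_bar = 130.45


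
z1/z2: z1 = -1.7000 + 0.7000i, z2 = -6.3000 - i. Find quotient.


Conjugate of z2 = -6.3000 + i
Numerator: (-1.7000 + 0.7000i)(-6.3000 + i) = 10.0100 - 6.1100i
Denominator: (-6.3)^2 + (-1)^2 = 40.69
Result = (10.0100 - 6.1100i)/40.69

0.2460 - 0.1502i


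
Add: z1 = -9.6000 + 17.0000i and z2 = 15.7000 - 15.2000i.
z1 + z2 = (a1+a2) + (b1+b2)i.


Real: -9.6 + 15.7 = 6.1
Imag: 17 - 15.2 = 1.8

6.1000 + 1.8000i


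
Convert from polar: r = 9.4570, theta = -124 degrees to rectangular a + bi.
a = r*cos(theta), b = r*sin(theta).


a = 9.4570*cos(-124°) = 9.4570*(-0.55919) = -5.2883
b = 9.4570*sin(-124°) = 9.4570*(-0.82904) = -7.8402

-5.2883 - 7.8402i


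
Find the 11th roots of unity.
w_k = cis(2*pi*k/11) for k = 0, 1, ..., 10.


The 11th roots of unity are cis(360k/11°) for k=0..10
Angle step = 360/11 = 32.7273°
Primitive root: cis(32.7273°)
Primitive root = 0.8413 + 0.5406i

11 roots at angles: 0°, 32.7273°, 65.4545°, 98.1818°, 130.9091°, 163.6364°, 196.3636°, 229.0909°, 261.8182°, 294.5455°, 327.2727°


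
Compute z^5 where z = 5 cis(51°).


r^5 = 5^5 = 3125
n*theta = 5*51° = 255° = 255° (mod 360)
a = 3125*cos(255°) = -808.8095
b = 3125*sin(255°) = -3018.5182

3125 cis(255°) = -808.8095 - 3018.5182i


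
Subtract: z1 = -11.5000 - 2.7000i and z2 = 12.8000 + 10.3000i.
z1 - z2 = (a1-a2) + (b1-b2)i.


Real: -11.5 - 12.8 = -24.3
Imag: -2.7 - 10.3 = -13

-24.3000 - 13.0000i


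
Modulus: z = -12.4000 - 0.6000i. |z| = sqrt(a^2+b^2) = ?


|z| = sqrt((-12.4)^2 + (-0.6)^2) = sqrt(153.76 + 0.36) = sqrt(154.12) = 12.4145

|z| = 12.4145


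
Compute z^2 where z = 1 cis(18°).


r^2 = 1^2 = 1
n*theta = 2*18° = 36° = 36° (mod 360)
a = 1*cos(36°) = 0.8090
b = 1*sin(36°) = 0.5878

1 cis(36°) = 0.8090 + 0.5878i


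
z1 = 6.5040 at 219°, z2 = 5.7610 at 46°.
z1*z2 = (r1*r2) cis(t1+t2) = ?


r = 6.5040 * 5.7610 = 37.4695
theta = 219° + 46° = 265° = 265° (mod 360)

37.4695 cis(265°)


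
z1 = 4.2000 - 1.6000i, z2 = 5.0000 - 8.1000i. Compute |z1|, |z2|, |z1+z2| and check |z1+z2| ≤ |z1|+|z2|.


|z1| = sqrt(4.2^2 + (-1.6)^2) = sqrt(20.2) = 4.4944
|z2| = sqrt(5^2 + (-8.1)^2) = sqrt(90.61) = 9.5189
z1+z2 = 9.2000 - 9.7000i
|z1+z2| = sqrt(178.73) = 13.3690
|z1|+|z2| = 4.4944 + 9.5189 = 14.0133

|z1+z2| = 13.3690 ≤ |z1|+|z2| = 14.0133 (verified)


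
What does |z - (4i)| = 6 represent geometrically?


|z - z0| = r is a circle with center z0 and radius r.
Center = (0, 4), radius = 6

Circle with center (0, 4) and radius 6


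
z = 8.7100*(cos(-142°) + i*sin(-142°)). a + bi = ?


a = 8.7100*cos(-142°) = 8.7100*(-0.78801) = -6.8636
b = 8.7100*sin(-142°) = 8.7100*(-0.61566) = -5.3624

-6.8636 - 5.3624i


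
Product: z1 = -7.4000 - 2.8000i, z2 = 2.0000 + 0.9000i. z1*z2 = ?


Real = -7.4*2 - (-2.8)*0.9 = -14.8 - (-2.52) = -12.28
Imag = -7.4*0.9 + 2*(-2.8) = -6.66 - (5.6) = -12.26

-12.2800 - 12.2600i


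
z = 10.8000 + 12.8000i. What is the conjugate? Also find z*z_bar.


z_bar = 10.8000 - 12.8000i
z*z_bar = 10.8^2 + 12.8^2 = 116.64 + 163.84 = 280.48

z_bar = 10.8000 - 12.8000i, z*z_bar = 280.48


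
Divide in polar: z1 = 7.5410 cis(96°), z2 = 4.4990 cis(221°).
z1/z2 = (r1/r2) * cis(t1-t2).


r = 7.5410 / 4.4990 = 1.6762
theta = 96° - 221° = -125° = 235° (mod 360)

1.6762 cis(235°)


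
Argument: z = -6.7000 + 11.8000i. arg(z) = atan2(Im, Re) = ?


Re = -6.7, Im = 11.8
arg = atan2(11.8, -6.7) = 119.5878 degrees

arg(z) = 119.5878 degrees


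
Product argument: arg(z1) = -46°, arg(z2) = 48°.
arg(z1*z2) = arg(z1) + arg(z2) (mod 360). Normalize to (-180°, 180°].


arg(z1*z2) = -46° + 48° = 2°
Normalized to (-180°, 180°]: 2°

2°


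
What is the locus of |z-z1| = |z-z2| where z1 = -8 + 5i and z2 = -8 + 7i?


Equal distances means the locus is the perpendicular bisector of z1 and z2.
Midpoint = ((-8+(-8))/2, (5+7)/2) = (-8.0000, 6.0000)

Perpendicular bisector through (-8.0000, 6.0000)


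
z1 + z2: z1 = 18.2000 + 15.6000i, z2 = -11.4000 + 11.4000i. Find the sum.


Real: 18.2 - 11.4 = 6.8
Imag: 15.6 + 11.4 = 27

6.8000 + 27.0000i


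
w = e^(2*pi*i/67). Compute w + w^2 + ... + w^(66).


With w = e^(2*pi*i/67), all 67 of the 67th roots of unity w^0 = 1, w, ..., w^(66) sum to 0: 1 + w + ... + w^(66) = (1 - w^67)/(1 - w) = 0 since w^67 = 1, w ≠ 1.
Removing the root 1: w + w^2 + ... + w^(66) = 0 - 1 = -1

Sum = -1


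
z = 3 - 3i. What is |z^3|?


|z| = sqrt(9+9) = sqrt(18) = 4.2426
|z^3| = |z|^3 = (sqrt(18))^3 = 18*sqrt(18)

|z^3| = 18*sqrt(18) ≈ 76.3675


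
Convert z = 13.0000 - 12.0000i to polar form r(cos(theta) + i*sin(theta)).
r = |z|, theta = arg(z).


r = sqrt(169+144) = sqrt(313) = 17.6918
theta = atan2(-12, 13) = -42.7094 degrees

r = 17.6918, theta = -42.7094 degrees


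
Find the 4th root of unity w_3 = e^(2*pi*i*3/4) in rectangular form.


Angle = 360*3/4 = 270°
a = cos(270°) = 0
b = sin(270°) = -1.0000

0 - 1.0000i


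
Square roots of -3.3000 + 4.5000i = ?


|z| = sqrt(10.89+20.25) = 5.5803
sqrt((|z|+a)/2) = sqrt((5.5803+(-3.3))/2) = sqrt(1.1402) = 1.0678
sqrt((|z|-a)/2) = sqrt((5.5803-(-3.3))/2) = sqrt(4.4402) = 2.1072

±(1.0678 + 2.1072i) i.e. 1.0678 + 2.1072i and -1.0678 - 2.1072i


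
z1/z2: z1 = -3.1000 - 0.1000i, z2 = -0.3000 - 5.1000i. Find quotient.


Conjugate of z2 = -0.3000 + 5.1000i
Numerator: (-3.1000 - 0.1000i)(-0.3000 + 5.1000i) = 1.4400 - 15.7800i
Denominator: (-0.3)^2 + (-5.1)^2 = 26.1
Result = (1.4400 - 15.7800i)/26.1

0.0552 - 0.6046i


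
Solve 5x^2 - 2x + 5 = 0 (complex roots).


disc = (-2)^2 - 4*5*5 = 4 - 100 = -96
sqrt(|disc|) = sqrt(96) = 9.7980
Real part = 2/(2*5) = 0.2000
Imag part = 9.7980/(2*5) = 0.9798

0.2000 ± 0.9798i


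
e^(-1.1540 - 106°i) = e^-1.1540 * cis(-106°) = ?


e^-1.1540 = 0.3154
cos(-106°) = -0.2756
sin(-106°) = -0.9613
Real = 0.3154*(-0.2756) = -0.0869
Imag = 0.3154*(-0.9613) = -0.3032

-0.0869 - 0.3032i


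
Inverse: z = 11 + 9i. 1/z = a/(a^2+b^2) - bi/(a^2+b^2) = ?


|z|^2 = 121+81 = 202
1/z = (11 - 9i)/202

1/z = 0.0545 - 0.0446i


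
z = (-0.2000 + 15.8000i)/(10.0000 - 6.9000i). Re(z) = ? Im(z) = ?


Multiply by conjugate: (-0.2000 + 15.8000i)(10.0000 + 6.9000i) / (10^2 + (-6.9)^2)
Numerator real = -0.2*10 + 15.8*(-6.9) = -111.02
Numerator imag = 15.8*10 - (-0.2)*(-6.9) = 156.62
Denominator = 147.61
Re(z) = -111.02/147.61 = -0.7521
Im(z) = 156.62/147.61 = 1.0610

Re(z) = -0.7521, Im(z) = 1.0610


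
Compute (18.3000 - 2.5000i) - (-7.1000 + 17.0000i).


Real: 18.3 + 7.1 = 25.4
Imag: -2.5 - 17 = -19.5

25.4000 - 19.5000i


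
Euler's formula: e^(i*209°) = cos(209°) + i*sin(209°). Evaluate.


cos(209°) = -0.8746
sin(209°) = -0.4848

e^(i*209°) = -0.8746 - 0.4848i


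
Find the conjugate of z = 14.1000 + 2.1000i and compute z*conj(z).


z_bar = 14.1000 - 2.1000i
z*z_bar = 14.1^2 + 2.1^2 = 198.81 + 4.41 = 203.22

z_bar = 14.1000 - 2.1000i, z*z_bar = 203.22


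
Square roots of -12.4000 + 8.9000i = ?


|z| = sqrt(153.76+79.21) = 15.2634
sqrt((|z|+a)/2) = sqrt((15.2634+(-12.4))/2) = sqrt(1.4317) = 1.1965
sqrt((|z|-a)/2) = sqrt((15.2634-(-12.4))/2) = sqrt(13.8317) = 3.7191

±(1.1965 + 3.7191i) i.e. 1.1965 + 3.7191i and -1.1965 - 3.7191i


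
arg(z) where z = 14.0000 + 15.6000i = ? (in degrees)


Re = 14, Im = 15.6
arg = atan2(15.6, 14) = 48.0941 degrees

arg(z) = 48.0941 degrees


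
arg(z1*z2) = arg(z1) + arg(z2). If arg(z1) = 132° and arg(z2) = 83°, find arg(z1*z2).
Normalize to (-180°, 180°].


arg(z1*z2) = 132° + 83° = 215°
Normalized to (-180°, 180°]: -145°

-145°


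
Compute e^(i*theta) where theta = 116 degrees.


cos(116°) = -0.4384
sin(116°) = 0.8988

e^(i*116°) = -0.4384 + 0.8988i


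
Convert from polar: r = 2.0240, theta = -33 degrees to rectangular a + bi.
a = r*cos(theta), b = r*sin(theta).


a = 2.0240*cos(-33°) = 2.0240*0.8387 = 1.6975
b = 2.0240*sin(-33°) = 2.0240*(-0.5446) = -1.1023

1.6975 - 1.1023i


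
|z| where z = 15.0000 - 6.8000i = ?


|z| = sqrt(15^2 + (-6.8)^2) = sqrt(225 + 46.24) = sqrt(271.24) = 16.4694

|z| = 16.4694


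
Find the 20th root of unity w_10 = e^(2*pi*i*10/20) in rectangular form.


Angle = 360*10/20 = 180°
a = cos(180°) = -1.0000
b = sin(180°) = 0

-1.0000 + 0i


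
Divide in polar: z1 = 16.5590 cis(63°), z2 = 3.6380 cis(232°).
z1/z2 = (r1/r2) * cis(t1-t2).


r = 16.5590 / 3.6380 = 4.5517
theta = 63° - 232° = -169° = 191° (mod 360)

4.5517 cis(191°)


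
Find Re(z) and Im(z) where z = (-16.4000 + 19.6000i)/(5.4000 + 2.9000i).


Multiply by conjugate: (-16.4000 + 19.6000i)(5.4000 - 2.9000i) / (5.4^2 + 2.9^2)
Numerator real = -16.4*5.4 + 19.6*2.9 = -31.72
Numerator imag = 19.6*5.4 - (-16.4)*2.9 = 153.4
Denominator = 37.57
Re(z) = -31.72/37.57 = -0.8443
Im(z) = 153.4/37.57 = 4.0830

Re(z) = -0.8443, Im(z) = 4.0830


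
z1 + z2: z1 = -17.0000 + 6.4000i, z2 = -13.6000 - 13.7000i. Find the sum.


Real: -17 - 13.6 = -30.6
Imag: 6.4 - 13.7 = -7.3

-30.6000 - 7.3000i


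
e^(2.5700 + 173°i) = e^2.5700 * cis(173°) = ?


e^2.5700 = 13.0658
cos(173°) = -0.992546
sin(173°) = 0.12187
Real = 13.0658*(-0.992546) = -12.9684
Imag = 13.0658*0.12187 = 1.5923

-12.9684 + 1.5923i


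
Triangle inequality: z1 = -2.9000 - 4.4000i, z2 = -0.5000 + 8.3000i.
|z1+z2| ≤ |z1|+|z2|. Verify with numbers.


|z1| = sqrt((-2.9)^2 + (-4.4)^2) = sqrt(27.77) = 5.2697
|z2| = sqrt((-0.5)^2 + 8.3^2) = sqrt(69.14) = 8.3150
z1+z2 = -3.4000 + 3.9000i
|z1+z2| = sqrt(26.77) = 5.1740
|z1|+|z2| = 5.2697 + 8.3150 = 13.5847

|z1+z2| = 5.1740 ≤ |z1|+|z2| = 13.5847 (verified)


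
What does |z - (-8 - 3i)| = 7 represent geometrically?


|z - z0| = r is a circle with center z0 and radius r.
Center = (-8, -3), radius = 7

Circle with center (-8, -3) and radius 7


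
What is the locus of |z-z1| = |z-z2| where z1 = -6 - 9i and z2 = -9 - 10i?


Equal distances means the locus is the perpendicular bisector of z1 and z2.
Midpoint = ((-6+(-9))/2, (-9+(-10))/2) = (-7.5000, -9.5000)

Perpendicular bisector through (-7.5000, -9.5000)


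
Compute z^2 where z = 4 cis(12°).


r^2 = 4^2 = 16
n*theta = 2*12° = 24° = 24° (mod 360)
a = 16*cos(24°) = 14.6167
b = 16*sin(24°) = 6.5078

16 cis(24°) = 14.6167 + 6.5078i


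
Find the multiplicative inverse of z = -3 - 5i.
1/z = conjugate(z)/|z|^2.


|z|^2 = 9+25 = 34
1/z = (-3 + 5i)/34

1/z = -0.0882 + 0.1471i


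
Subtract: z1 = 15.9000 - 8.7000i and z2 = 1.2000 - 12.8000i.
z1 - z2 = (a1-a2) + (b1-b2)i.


Real: 15.9 - 1.2 = 14.7
Imag: -8.7 + 12.8 = 4.1

14.7000 + 4.1000i


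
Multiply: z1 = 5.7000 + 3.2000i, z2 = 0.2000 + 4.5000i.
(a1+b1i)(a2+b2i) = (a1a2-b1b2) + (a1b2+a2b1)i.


Real = 5.7*0.2 - 3.2*4.5 = 1.14 - 14.4 = -13.26
Imag = 5.7*4.5 + 0.2*3.2 = 25.65 + 0.64 = 26.29

-13.2600 + 26.2900i
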